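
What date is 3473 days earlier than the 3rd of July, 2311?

−365 (one year) → Jul 3, 2310 (3108 left).
−365 (one year) → Jul 3, 2309 (2743 left).
−365 (one year) → Jul 3, 2308 (2378 left).
−366 (one year; includes Feb 29, 2308) → Jul 3, 2307 (2012 left).
−365 (one year) → Jul 3, 2306 (1647 left).
−365 (one year) → Jul 3, 2305 (1282 left).
−365 (one year) → Jul 3, 2304 (917 left).
−366 (one year; includes Feb 29, 2304) → Jul 3, 2303 (551 left).
−365 (one year) → Jul 3, 2302 (186 left).
−3 → Jun 30, 2302 (end of Jun, 30 days; 183 left).
−30 → May 31, 2302 (end of May, 31 days; 153 left).
−31 → Apr 30, 2302 (end of Apr, 30 days; 122 left).
−30 → Mar 31, 2302 (end of Mar, 31 days; 92 left).
−31 → Feb 28, 2302 (end of Feb, 28 days; 61 left).
−28 → Jan 31, 2302 (end of Jan, 31 days; 33 left).
−31 → Dec 31, 2301 (end of Dec, 31 days; 2 left).
−2 → Dec 29, 2301.

December 29, 2301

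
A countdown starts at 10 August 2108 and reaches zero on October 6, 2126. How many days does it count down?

Aug 10, 2108 → Aug 10, 2109: 365 days.
Aug 10, 2109 → Aug 10, 2110: 365 days.
Aug 10, 2110 → Aug 10, 2111: 365 days.
Aug 10, 2111 → Aug 10, 2112: 366 days (Feb 29, 2112 is in that span).
Aug 10, 2112 → Aug 10, 2113: 365 days.
Aug 10, 2113 → Aug 10, 2114: 365 days.
Aug 10, 2114 → Aug 10, 2115: 365 days.
Aug 10, 2115 → Aug 10, 2116: 366 days (Feb 29, 2116 is in that span).
Aug 10, 2116 → Aug 10, 2117: 365 days.
Aug 10, 2117 → Aug 10, 2118: 365 days.
Aug 10, 2118 → Aug 10, 2119: 365 days.
Aug 10, 2119 → Aug 10, 2120: 366 days (Feb 29, 2120 is in that span).
Aug 10, 2120 → Aug 10, 2121: 365 days.
Aug 10, 2121 → Aug 10, 2122: 365 days.
Aug 10, 2122 → Aug 10, 2123: 365 days.
Aug 10, 2123 → Aug 10, 2124: 366 days (Feb 29, 2124 is in that span).
Aug 10, 2124 → Aug 10, 2125: 365 days.
Aug 10, 2125 → Aug 10, 2126: 365 days.
Aug 10, 2126 → Sep 10, 2126: 31 days (August has 31).
Sep 10, 2126 → Oct 6, 2126: 26 days.
Total: 6631 days.

6631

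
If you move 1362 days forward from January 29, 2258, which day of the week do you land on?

Jan 29, 2258 is a Friday.
1362 mod 7 = 4, so 1362 days after a Friday is Friday + 4 = Tuesday.

Tuesday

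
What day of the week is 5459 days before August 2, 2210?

First find the weekday of Aug 2, 2210. Doomsday rule: the anchor day for the 2200s is Friday. For year 10: 10÷12 = 0 r 10, and 10÷4 = 2, so 0+10+2 = 12.
Friday + 12 ≡ Wednesday — that's 2210's doomsday.
In August the doomsday date is Aug 8.
Aug 2 is 6 days before Aug 8; 6 mod 7 = 6, so Wednesday − 6 = Thursday.
5459 mod 7 = 6, so 5459 days before a Thursday is Thursday − 6 = Friday.

Friday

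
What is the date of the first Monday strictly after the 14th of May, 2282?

May 15, 2282

May 14, 2282 is a Sunday.
From Sunday to the next Monday is 1 day.
May 14, 2282 + 1 = May 15, 2282.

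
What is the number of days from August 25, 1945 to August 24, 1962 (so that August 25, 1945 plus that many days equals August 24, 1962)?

Aug 25, 1945 → Aug 25, 1946: 365 days.
Aug 25, 1946 → Aug 25, 1947: 365 days.
Aug 25, 1947 → Aug 25, 1948: 366 days (Feb 29, 1948 is in that span).
Aug 25, 1948 → Aug 25, 1949: 365 days.
Aug 25, 1949 → Aug 25, 1950: 365 days.
Aug 25, 1950 → Aug 25, 1951: 365 days.
Aug 25, 1951 → Aug 25, 1952: 366 days (Feb 29, 1952 is in that span).
Aug 25, 1952 → Aug 25, 1953: 365 days.
Aug 25, 1953 → Aug 25, 1954: 365 days.
Aug 25, 1954 → Aug 25, 1955: 365 days.
Aug 25, 1955 → Aug 25, 1956: 366 days (Feb 29, 1956 is in that span).
Aug 25, 1956 → Aug 25, 1957: 365 days.
Aug 25, 1957 → Aug 25, 1958: 365 days.
Aug 25, 1958 → Aug 25, 1959: 365 days.
Aug 25, 1959 → Aug 25, 1960: 366 days (Feb 29, 1960 is in that span).
Aug 25, 1960 → Aug 25, 1961: 365 days.
Aug 25, 1961 → Sep 25, 1961: 31 days (August has 31).
Sep 25, 1961 → Oct 25, 1961: 30 days (September has 30).
Oct 25, 1961 → Nov 25, 1961: 31 days (October has 31).
Nov 25, 1961 → Dec 25, 1961: 30 days (November has 30).
Dec 25, 1961 → Jan 25, 1962: 31 days (December has 31).
Jan 25, 1962 → Feb 25, 1962: 31 days (January has 31).
Feb 25, 1962 → Mar 25, 1962: 28 days (February has 28).
Mar 25, 1962 → Apr 25, 1962: 31 days (March has 31).
Apr 25, 1962 → May 25, 1962: 30 days (April has 30).
May 25, 1962 → Jun 25, 1962: 31 days (May has 31).
Jun 25, 1962 → Jul 25, 1962: 30 days (June has 30).
Jul 25, 1962 → Aug 24, 1962: 30 days.
Total: 6208 days.

6208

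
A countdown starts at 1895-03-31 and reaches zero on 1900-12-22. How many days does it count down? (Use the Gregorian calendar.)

Mar 31, 1895 → Mar 31, 1896: 366 days (Feb 29, 1896 is in that span).
Mar 31, 1896 → Mar 31, 1897: 365 days.
Mar 31, 1897 → Mar 31, 1898: 365 days.
Mar 31, 1898 → Mar 31, 1899: 365 days.
Mar 31, 1899 → Mar 31, 1900: 365 days.
Mar 31, 1900 → Apr 30, 1900: 30 days (March has 31).
Apr 30, 1900 → May 30, 1900: 30 days (April has 30).
May 30, 1900 → Jun 30, 1900: 31 days (May has 31).
Jun 30, 1900 → Jul 30, 1900: 30 days (June has 30).
Jul 30, 1900 → Aug 30, 1900: 31 days (July has 31).
Aug 30, 1900 → Sep 30, 1900: 31 days (August has 31).
Sep 30, 1900 → Oct 30, 1900: 30 days (September has 30).
Oct 30, 1900 → Nov 30, 1900: 31 days (October has 31).
Nov 30, 1900 → Dec 22, 1900: 22 days.
Total: 2092 days.

2092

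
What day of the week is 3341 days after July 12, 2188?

Jul 12, 2188 is a Saturday.
3341 mod 7 = 2, so 3341 days after a Saturday is Saturday + 2 = Monday.

Monday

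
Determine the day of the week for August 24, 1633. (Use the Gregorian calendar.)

Wednesday

Doomsday rule: the anchor day for the 1600s is Tuesday. For year 33: 33÷12 = 2 r 9, and 9÷4 = 2, so 2+9+2 = 13.
Tuesday + 13 ≡ Monday — that's 1633's doomsday.
In August the doomsday date is Aug 8.
Aug 24 is 16 days after Aug 8; 16 mod 7 = 2, so Monday + 2 = Wednesday.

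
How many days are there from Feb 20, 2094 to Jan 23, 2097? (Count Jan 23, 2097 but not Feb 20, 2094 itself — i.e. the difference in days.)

1068

Feb 20, 2094 → Feb 20, 2095: 365 days.
Feb 20, 2095 → Feb 20, 2096: 365 days.
Feb 20, 2096 → Mar 20, 2096: 29 days (February has 29).
Mar 20, 2096 → Apr 20, 2096: 31 days (March has 31).
Apr 20, 2096 → May 20, 2096: 30 days (April has 30).
May 20, 2096 → Jun 20, 2096: 31 days (May has 31).
Jun 20, 2096 → Jul 20, 2096: 30 days (June has 30).
Jul 20, 2096 → Aug 20, 2096: 31 days (July has 31).
Aug 20, 2096 → Sep 20, 2096: 31 days (August has 31).
Sep 20, 2096 → Oct 20, 2096: 30 days (September has 30).
Oct 20, 2096 → Nov 20, 2096: 31 days (October has 31).
Nov 20, 2096 → Dec 20, 2096: 30 days (November has 30).
Dec 20, 2096 → Jan 20, 2097: 31 days (December has 31).
Jan 20, 2097 → Jan 23, 2097: 3 days.
Total: 1068 days.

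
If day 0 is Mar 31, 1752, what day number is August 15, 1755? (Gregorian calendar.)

Mar 31, 1752 → Mar 31, 1753: 365 days.
Mar 31, 1753 → Mar 31, 1754: 365 days.
Mar 31, 1754 → Mar 31, 1755: 365 days.
Mar 31, 1755 → Apr 30, 1755: 30 days (March has 31).
Apr 30, 1755 → May 30, 1755: 30 days (April has 30).
May 30, 1755 → Jun 30, 1755: 31 days (May has 31).
Jun 30, 1755 → Jul 30, 1755: 30 days (June has 30).
Jul 30, 1755 → Aug 15, 1755: 16 days.
Total: 1232 days.

1232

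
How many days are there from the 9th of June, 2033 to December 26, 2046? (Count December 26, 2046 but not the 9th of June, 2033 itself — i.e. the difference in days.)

Jun 9, 2033 → Jun 9, 2034: 365 days.
Jun 9, 2034 → Jun 9, 2035: 365 days.
Jun 9, 2035 → Jun 9, 2036: 366 days (Feb 29, 2036 is in that span).
Jun 9, 2036 → Jun 9, 2037: 365 days.
Jun 9, 2037 → Jun 9, 2038: 365 days.
Jun 9, 2038 → Jun 9, 2039: 365 days.
Jun 9, 2039 → Jun 9, 2040: 366 days (Feb 29, 2040 is in that span).
Jun 9, 2040 → Jun 9, 2041: 365 days.
Jun 9, 2041 → Jun 9, 2042: 365 days.
Jun 9, 2042 → Jun 9, 2043: 365 days.
Jun 9, 2043 → Jun 9, 2044: 366 days (Feb 29, 2044 is in that span).
Jun 9, 2044 → Jun 9, 2045: 365 days.
Jun 9, 2045 → Jun 9, 2046: 365 days.
Jun 9, 2046 → Jul 9, 2046: 30 days (June has 30).
Jul 9, 2046 → Aug 9, 2046: 31 days (July has 31).
Aug 9, 2046 → Sep 9, 2046: 31 days (August has 31).
Sep 9, 2046 → Oct 9, 2046: 30 days (September has 30).
Oct 9, 2046 → Nov 9, 2046: 31 days (October has 31).
Nov 9, 2046 → Dec 9, 2046: 30 days (November has 30).
Dec 9, 2046 → Dec 26, 2046: 17 days.
Total: 4948 days.

4948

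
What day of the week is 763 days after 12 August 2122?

First find the weekday of Aug 12, 2122. Doomsday rule: the anchor day for the 2100s is Sunday. For year 22: 22÷12 = 1 r 10, and 10÷4 = 2, so 1+10+2 = 13.
Sunday + 13 ≡ Saturday — that's 2122's doomsday.
In August the doomsday date is Aug 8.
Aug 12 is 4 days after Aug 8; 4 mod 7 = 4, so Saturday + 4 = Wednesday.
763 mod 7 = 0, so 763 days after a Wednesday is Wednesday + 0 = Wednesday.

Wednesday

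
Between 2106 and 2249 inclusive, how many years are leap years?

35

Multiples of 4 in [2106,2249]: 36.
Of those, multiples of 100: 1 (not leap unless ÷400).
Multiples of 400: 0.
Leap years = 36 − 1 + 0 = 35.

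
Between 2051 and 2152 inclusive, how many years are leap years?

25

Multiples of 4 in [2051,2152]: 26.
Of those, multiples of 100: 1 (not leap unless ÷400).
Multiples of 400: 0.
Leap years = 26 − 1 + 0 = 25.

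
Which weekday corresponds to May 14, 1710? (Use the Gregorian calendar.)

Wednesday

Doomsday rule: the anchor day for the 1700s is Sunday. For year 10: 10÷12 = 0 r 10, and 10÷4 = 2, so 0+10+2 = 12.
Sunday + 12 ≡ Friday — that's 1710's doomsday.
In May the doomsday date is May 9.
May 14 is 5 days after May 9; 5 mod 7 = 5, so Friday + 5 = Wednesday.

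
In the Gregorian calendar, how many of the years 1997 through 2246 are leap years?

Multiples of 4 in [1997,2246]: 62.
Of those, multiples of 100: 3 (not leap unless ÷400).
Multiples of 400: 1.
Leap years = 62 − 3 + 1 = 60.

60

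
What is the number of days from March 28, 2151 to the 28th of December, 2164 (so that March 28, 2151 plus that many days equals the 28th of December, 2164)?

5024

Mar 28, 2151 → Mar 28, 2152: 366 days (Feb 29, 2152 is in that span).
Mar 28, 2152 → Mar 28, 2153: 365 days.
Mar 28, 2153 → Mar 28, 2154: 365 days.
Mar 28, 2154 → Mar 28, 2155: 365 days.
Mar 28, 2155 → Mar 28, 2156: 366 days (Feb 29, 2156 is in that span).
Mar 28, 2156 → Mar 28, 2157: 365 days.
Mar 28, 2157 → Mar 28, 2158: 365 days.
Mar 28, 2158 → Mar 28, 2159: 365 days.
Mar 28, 2159 → Mar 28, 2160: 366 days (Feb 29, 2160 is in that span).
Mar 28, 2160 → Mar 28, 2161: 365 days.
Mar 28, 2161 → Mar 28, 2162: 365 days.
Mar 28, 2162 → Mar 28, 2163: 365 days.
Mar 28, 2163 → Mar 28, 2164: 366 days (Feb 29, 2164 is in that span).
Mar 28, 2164 → Apr 28, 2164: 31 days (March has 31).
Apr 28, 2164 → May 28, 2164: 30 days (April has 30).
May 28, 2164 → Jun 28, 2164: 31 days (May has 31).
Jun 28, 2164 → Jul 28, 2164: 30 days (June has 30).
Jul 28, 2164 → Aug 28, 2164: 31 days (July has 31).
Aug 28, 2164 → Sep 28, 2164: 31 days (August has 31).
Sep 28, 2164 → Oct 28, 2164: 30 days (September has 30).
Oct 28, 2164 → Nov 28, 2164: 31 days (October has 31).
Nov 28, 2164 → Dec 28, 2164: 30 days.
Total: 5024 days.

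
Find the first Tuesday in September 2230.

September 1, 2230 is a Wednesday.
The first Tuesday is therefore September 7 (6 days later).

September 7, 2230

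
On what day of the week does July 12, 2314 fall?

Doomsday rule: the anchor day for the 2300s is Wednesday. For year 14: 14÷12 = 1 r 2, and 2÷4 = 0, so 1+2+0 = 3.
Wednesday + 3 ≡ Saturday — that's 2314's doomsday.
In July the doomsday date is Jul 11.
Jul 12 is 1 day after Jul 11; 1 mod 7 = 1, so Saturday + 1 = Sunday.

Sunday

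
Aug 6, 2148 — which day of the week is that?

Doomsday rule: the anchor day for the 2100s is Sunday. For year 48: 48÷12 = 4 r 0, and 0÷4 = 0, so 4+0+0 = 4.
Sunday + 4 ≡ Thursday — that's 2148's doomsday.
In August the doomsday date is Aug 8.
Aug 6 is 2 days before Aug 8; 2 mod 7 = 2, so Thursday − 2 = Tuesday.

Tuesday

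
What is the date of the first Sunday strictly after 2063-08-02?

Aug 2, 2063 is a Thursday.
From Thursday to the next Sunday is 3 days.
Aug 2, 2063 + 3 = Aug 5, 2063.

August 5, 2063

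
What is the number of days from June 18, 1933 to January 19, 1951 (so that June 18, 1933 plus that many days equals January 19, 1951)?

6424

Jun 18, 1933 → Jun 18, 1934: 365 days.
Jun 18, 1934 → Jun 18, 1935: 365 days.
Jun 18, 1935 → Jun 18, 1936: 366 days (Feb 29, 1936 is in that span).
Jun 18, 1936 → Jun 18, 1937: 365 days.
Jun 18, 1937 → Jun 18, 1938: 365 days.
Jun 18, 1938 → Jun 18, 1939: 365 days.
Jun 18, 1939 → Jun 18, 1940: 366 days (Feb 29, 1940 is in that span).
Jun 18, 1940 → Jun 18, 1941: 365 days.
Jun 18, 1941 → Jun 18, 1942: 365 days.
Jun 18, 1942 → Jun 18, 1943: 365 days.
Jun 18, 1943 → Jun 18, 1944: 366 days (Feb 29, 1944 is in that span).
Jun 18, 1944 → Jun 18, 1945: 365 days.
Jun 18, 1945 → Jun 18, 1946: 365 days.
Jun 18, 1946 → Jun 18, 1947: 365 days.
Jun 18, 1947 → Jun 18, 1948: 366 days (Feb 29, 1948 is in that span).
Jun 18, 1948 → Jun 18, 1949: 365 days.
Jun 18, 1949 → Jun 18, 1950: 365 days.
Jun 18, 1950 → Jul 18, 1950: 30 days (June has 30).
Jul 18, 1950 → Aug 18, 1950: 31 days (July has 31).
Aug 18, 1950 → Sep 18, 1950: 31 days (August has 31).
Sep 18, 1950 → Oct 18, 1950: 30 days (September has 30).
Oct 18, 1950 → Nov 18, 1950: 31 days (October has 31).
Nov 18, 1950 → Dec 18, 1950: 30 days (November has 30).
Dec 18, 1950 → Jan 18, 1951: 31 days (December has 31).
Jan 18, 1951 → Jan 19, 1951: 1 days.
Total: 6424 days.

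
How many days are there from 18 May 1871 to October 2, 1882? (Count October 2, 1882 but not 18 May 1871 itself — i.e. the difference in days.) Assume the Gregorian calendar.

4155

May 18, 1871 → May 18, 1872: 366 days (Feb 29, 1872 is in that span).
May 18, 1872 → May 18, 1873: 365 days.
May 18, 1873 → May 18, 1874: 365 days.
May 18, 1874 → May 18, 1875: 365 days.
May 18, 1875 → May 18, 1876: 366 days (Feb 29, 1876 is in that span).
May 18, 1876 → May 18, 1877: 365 days.
May 18, 1877 → May 18, 1878: 365 days.
May 18, 1878 → May 18, 1879: 365 days.
May 18, 1879 → May 18, 1880: 366 days (Feb 29, 1880 is in that span).
May 18, 1880 → May 18, 1881: 365 days.
May 18, 1881 → May 18, 1882: 365 days.
May 18, 1882 → Jun 18, 1882: 31 days (May has 31).
Jun 18, 1882 → Jul 18, 1882: 30 days (June has 30).
Jul 18, 1882 → Aug 18, 1882: 31 days (July has 31).
Aug 18, 1882 → Sep 18, 1882: 31 days (August has 31).
Sep 18, 1882 → Oct 2, 1882: 14 days.
Total: 4155 days.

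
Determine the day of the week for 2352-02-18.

Monday

Doomsday rule: the anchor day for the 2300s is Wednesday. For year 52: 52÷12 = 4 r 4, and 4÷4 = 1, so 4+4+1 = 9.
Wednesday + 9 ≡ Friday — that's 2352's doomsday.
In February the doomsday date is Feb 29 (2352 is a leap year (divisible by 4)).
Feb 18 is 11 days before Feb 29; 11 mod 7 = 4, so Friday − 4 = Monday.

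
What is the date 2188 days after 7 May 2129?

May 4, 2135

+365 (one year) → May 7, 2130 (1823 left).
+365 (one year) → May 7, 2131 (1458 left).
+366 (one year; includes Feb 29, 2132) → May 7, 2132 (1092 left).
+365 (one year) → May 7, 2133 (727 left).
+365 (one year) → May 7, 2134 (362 left).
May has 31 days: +25 → Jun 1, 2134 (337 left).
Jun has 30 days: +30 → Jul 1, 2134 (307 left).
Jul has 31 days: +31 → Aug 1, 2134 (276 left).
Aug has 31 days: +31 → Sep 1, 2134 (245 left).
Sep has 30 days: +30 → Oct 1, 2134 (215 left).
Oct has 31 days: +31 → Nov 1, 2134 (184 left).
Nov has 30 days: +30 → Dec 1, 2134 (154 left).
Dec has 31 days: +31 → Jan 1, 2135 (123 left).
Jan has 31 days: +31 → Feb 1, 2135 (92 left).
Feb has 28 days: +28 → Mar 1, 2135 (64 left).
Mar has 31 days: +31 → Apr 1, 2135 (33 left).
Apr has 30 days: +30 → May 1, 2135 (3 left).
+3 → May 4, 2135.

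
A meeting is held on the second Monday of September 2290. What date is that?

September 8, 2290

September 1, 2290 is a Monday.
The first Monday is therefore September 1 (same day).
The second Monday is 1 + 1×7 = September 8.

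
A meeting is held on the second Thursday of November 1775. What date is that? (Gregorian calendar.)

November 1, 1775 is a Wednesday.
The first Thursday is therefore November 2 (1 days later).
The second Thursday is 2 + 1×7 = November 9.

November 9, 1775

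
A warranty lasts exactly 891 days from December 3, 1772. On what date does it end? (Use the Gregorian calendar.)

May 13, 1775

+365 (one year) → Dec 3, 1773 (526 left).
+365 (one year) → Dec 3, 1774 (161 left).
Dec has 31 days: +29 → Jan 1, 1775 (132 left).
Jan has 31 days: +31 → Feb 1, 1775 (101 left).
Feb has 28 days: +28 → Mar 1, 1775 (73 left).
Mar has 31 days: +31 → Apr 1, 1775 (42 left).
Apr has 30 days: +30 → May 1, 1775 (12 left).
+12 → May 13, 1775.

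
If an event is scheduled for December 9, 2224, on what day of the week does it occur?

Doomsday rule: the anchor day for the 2200s is Friday. For year 24: 24÷12 = 2 r 0, and 0÷4 = 0, so 2+0+0 = 2.
Friday + 2 ≡ Sunday — that's 2224's doomsday.
In December the doomsday date is Dec 12.
Dec 9 is 3 days before Dec 12; 3 mod 7 = 3, so Sunday − 3 = Thursday.

Thursday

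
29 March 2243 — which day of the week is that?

Wednesday

Doomsday rule: the anchor day for the 2200s is Friday. For year 43: 43÷12 = 3 r 7, and 7÷4 = 1, so 3+7+1 = 11.
Friday + 11 ≡ Tuesday — that's 2243's doomsday.
In March the doomsday date is Mar 14.
Mar 29 is 15 days after Mar 14; 15 mod 7 = 1, so Tuesday + 1 = Wednesday.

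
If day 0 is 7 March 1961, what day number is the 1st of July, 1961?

Mar 7, 1961 → Apr 7, 1961: 31 days (March has 31).
Apr 7, 1961 → May 7, 1961: 30 days (April has 30).
May 7, 1961 → Jun 7, 1961: 31 days (May has 31).
Jun 7, 1961 → Jul 1, 1961: 24 days.
Total: 116 days.

116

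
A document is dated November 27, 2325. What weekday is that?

Doomsday rule: the anchor day for the 2300s is Wednesday. For year 25: 25÷12 = 2 r 1, and 1÷4 = 0, so 2+1+0 = 3.
Wednesday + 3 ≡ Saturday — that's 2325's doomsday.
In November the doomsday date is Nov 7.
Nov 27 is 20 days after Nov 7; 20 mod 7 = 6, so Saturday + 6 = Friday.

Friday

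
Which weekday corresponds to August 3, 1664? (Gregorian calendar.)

Sunday

Doomsday rule: the anchor day for the 1600s is Tuesday. For year 64: 64÷12 = 5 r 4, and 4÷4 = 1, so 5+4+1 = 10.
Tuesday + 10 ≡ Friday — that's 1664's doomsday.
In August the doomsday date is Aug 8.
Aug 3 is 5 days before Aug 8; 5 mod 7 = 5, so Friday − 5 = Sunday.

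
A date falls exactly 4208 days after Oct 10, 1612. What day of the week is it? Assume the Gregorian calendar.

First find the weekday of Oct 10, 1612. Doomsday rule: the anchor day for the 1600s is Tuesday. For year 12: 12÷12 = 1 r 0, and 0÷4 = 0, so 1+0+0 = 1.
Tuesday + 1 ≡ Wednesday — that's 1612's doomsday.
In October the doomsday date is Oct 10.
Oct 10 is the doomsday itself: Wednesday.
4208 mod 7 = 1, so 4208 days after a Wednesday is Wednesday + 1 = Thursday.

Thursday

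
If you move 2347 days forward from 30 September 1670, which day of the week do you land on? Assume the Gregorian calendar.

First find the weekday of Sep 30, 1670. Doomsday rule: the anchor day for the 1600s is Tuesday. For year 70: 70÷12 = 5 r 10, and 10÷4 = 2, so 5+10+2 = 17.
Tuesday + 17 ≡ Friday — that's 1670's doomsday.
In September the doomsday date is Sep 5.
Sep 30 is 25 days after Sep 5; 25 mod 7 = 4, so Friday + 4 = Tuesday.
2347 mod 7 = 2, so 2347 days after a Tuesday is Tuesday + 2 = Thursday.

Thursday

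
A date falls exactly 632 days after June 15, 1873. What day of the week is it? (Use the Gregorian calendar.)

Tuesday

Jun 15, 1873 is a Sunday.
632 mod 7 = 2, so 632 days after a Sunday is Sunday + 2 = Tuesday.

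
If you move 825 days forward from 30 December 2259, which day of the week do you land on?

Thursday

First find the weekday of Dec 30, 2259. Doomsday rule: the anchor day for the 2200s is Friday. For year 59: 59÷12 = 4 r 11, and 11÷4 = 2, so 4+11+2 = 17.
Friday + 17 ≡ Monday — that's 2259's doomsday.
In December the doomsday date is Dec 12.
Dec 30 is 18 days after Dec 12; 18 mod 7 = 4, so Monday + 4 = Friday.
825 mod 7 = 6, so 825 days after a Friday is Friday + 6 = Thursday.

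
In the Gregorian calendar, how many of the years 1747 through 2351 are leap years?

Multiples of 4 in [1747,2351]: 151.
Of those, multiples of 100: 6 (not leap unless ÷400).
Multiples of 400: 1.
Leap years = 151 − 6 + 1 = 146.

146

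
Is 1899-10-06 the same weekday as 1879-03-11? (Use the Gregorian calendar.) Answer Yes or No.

No

From Mar 11, 1879 to Oct 6, 1899 is 7514 days.
7514 mod 7 = 3, so they are different weekdays.
(Mar 11, 1879 is a Tuesday; Oct 6, 1899 is a Friday.)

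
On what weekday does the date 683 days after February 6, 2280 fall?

First find the weekday of Feb 6, 2280. Doomsday rule: the anchor day for the 2200s is Friday. For year 80: 80÷12 = 6 r 8, and 8÷4 = 2, so 6+8+2 = 16.
Friday + 16 ≡ Sunday — that's 2280's doomsday.
In February the doomsday date is Feb 29 (2280 is a leap year (divisible by 4)).
Feb 6 is 23 days before Feb 29; 23 mod 7 = 2, so Sunday − 2 = Friday.
683 mod 7 = 4, so 683 days after a Friday is Friday + 4 = Tuesday.

Tuesday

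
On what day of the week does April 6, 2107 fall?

Doomsday rule: the anchor day for the 2100s is Sunday. For year 07: 7÷12 = 0 r 7, and 7÷4 = 1, so 0+7+1 = 8.
Sunday + 8 ≡ Monday — that's 2107's doomsday.
In April the doomsday date is Apr 4.
Apr 6 is 2 days after Apr 4; 2 mod 7 = 2, so Monday + 2 = Wednesday.

Wednesday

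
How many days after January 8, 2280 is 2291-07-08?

Jan 8, 2280 → Jan 8, 2281: 366 days (Feb 29, 2280 is in that span).
Jan 8, 2281 → Jan 8, 2282: 365 days.
Jan 8, 2282 → Jan 8, 2283: 365 days.
Jan 8, 2283 → Jan 8, 2284: 365 days.
Jan 8, 2284 → Jan 8, 2285: 366 days (Feb 29, 2284 is in that span).
Jan 8, 2285 → Jan 8, 2286: 365 days.
Jan 8, 2286 → Jan 8, 2287: 365 days.
Jan 8, 2287 → Jan 8, 2288: 365 days.
Jan 8, 2288 → Jan 8, 2289: 366 days (Feb 29, 2288 is in that span).
Jan 8, 2289 → Jan 8, 2290: 365 days.
Jan 8, 2290 → Jan 8, 2291: 365 days.
Jan 8, 2291 → Feb 8, 2291: 31 days (January has 31).
Feb 8, 2291 → Mar 8, 2291: 28 days (February has 28).
Mar 8, 2291 → Apr 8, 2291: 31 days (March has 31).
Apr 8, 2291 → May 8, 2291: 30 days (April has 30).
May 8, 2291 → Jun 8, 2291: 31 days (May has 31).
Jun 8, 2291 → Jul 8, 2291: 30 days.
Total: 4199 days.

4199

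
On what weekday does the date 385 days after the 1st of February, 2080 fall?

Feb 1, 2080 is a Thursday.
385 mod 7 = 0, so 385 days after a Thursday is Thursday + 0 = Thursday.

Thursday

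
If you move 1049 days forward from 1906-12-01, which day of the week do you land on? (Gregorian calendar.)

Friday

Dec 1, 1906 is a Saturday.
1049 mod 7 = 6, so 1049 days after a Saturday is Saturday + 6 = Friday.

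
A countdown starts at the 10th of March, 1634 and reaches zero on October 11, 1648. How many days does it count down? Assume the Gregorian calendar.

5329

Mar 10, 1634 → Mar 10, 1635: 365 days.
Mar 10, 1635 → Mar 10, 1636: 366 days (Feb 29, 1636 is in that span).
Mar 10, 1636 → Mar 10, 1637: 365 days.
Mar 10, 1637 → Mar 10, 1638: 365 days.
Mar 10, 1638 → Mar 10, 1639: 365 days.
Mar 10, 1639 → Mar 10, 1640: 366 days (Feb 29, 1640 is in that span).
Mar 10, 1640 → Mar 10, 1641: 365 days.
Mar 10, 1641 → Mar 10, 1642: 365 days.
Mar 10, 1642 → Mar 10, 1643: 365 days.
Mar 10, 1643 → Mar 10, 1644: 366 days (Feb 29, 1644 is in that span).
Mar 10, 1644 → Mar 10, 1645: 365 days.
Mar 10, 1645 → Mar 10, 1646: 365 days.
Mar 10, 1646 → Mar 10, 1647: 365 days.
Mar 10, 1647 → Mar 10, 1648: 366 days (Feb 29, 1648 is in that span).
Mar 10, 1648 → Apr 10, 1648: 31 days (March has 31).
Apr 10, 1648 → May 10, 1648: 30 days (April has 30).
May 10, 1648 → Jun 10, 1648: 31 days (May has 31).
Jun 10, 1648 → Jul 10, 1648: 30 days (June has 30).
Jul 10, 1648 → Aug 10, 1648: 31 days (July has 31).
Aug 10, 1648 → Sep 10, 1648: 31 days (August has 31).
Sep 10, 1648 → Oct 10, 1648: 30 days (September has 30).
Oct 10, 1648 → Oct 11, 1648: 1 days.
Total: 5329 days.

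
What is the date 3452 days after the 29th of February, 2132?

+366 (one year) → Mar 1, 2133 (3086 left).
+365 (one year) → Mar 1, 2134 (2721 left).
+365 (one year) → Mar 1, 2135 (2356 left).
+366 (one year; includes Feb 29, 2136) → Mar 1, 2136 (1990 left).
+365 (one year) → Mar 1, 2137 (1625 left).
+365 (one year) → Mar 1, 2138 (1260 left).
+365 (one year) → Mar 1, 2139 (895 left).
+366 (one year; includes Feb 29, 2140) → Mar 1, 2140 (529 left).
+365 (one year) → Mar 1, 2141 (164 left).
Mar has 31 days: +31 → Apr 1, 2141 (133 left).
Apr has 30 days: +30 → May 1, 2141 (103 left).
May has 31 days: +31 → Jun 1, 2141 (72 left).
Jun has 30 days: +30 → Jul 1, 2141 (42 left).
Jul has 31 days: +31 → Aug 1, 2141 (11 left).
+11 → Aug 12, 2141.

August 12, 2141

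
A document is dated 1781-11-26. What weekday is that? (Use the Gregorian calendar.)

Doomsday rule: the anchor day for the 1700s is Sunday. For year 81: 81÷12 = 6 r 9, and 9÷4 = 2, so 6+9+2 = 17.
Sunday + 17 ≡ Wednesday — that's 1781's doomsday.
In November the doomsday date is Nov 7.
Nov 26 is 19 days after Nov 7; 19 mod 7 = 5, so Wednesday + 5 = Monday.

Monday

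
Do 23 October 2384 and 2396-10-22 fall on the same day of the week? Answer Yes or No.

Yes

From Oct 23, 2384 to Oct 22, 2396 is 4382 days.
4382 mod 7 = 0, so they are the same weekday.
(Oct 23, 2384 is a Tuesday; Oct 22, 2396 is a Tuesday.)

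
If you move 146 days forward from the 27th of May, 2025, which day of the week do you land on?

Monday

First find the weekday of May 27, 2025. Doomsday rule: the anchor day for the 2000s is Tuesday. For year 25: 25÷12 = 2 r 1, and 1÷4 = 0, so 2+1+0 = 3.
Tuesday + 3 ≡ Friday — that's 2025's doomsday.
In May the doomsday date is May 9.
May 27 is 18 days after May 9; 18 mod 7 = 4, so Friday + 4 = Tuesday.
146 mod 7 = 6, so 146 days after a Tuesday is Tuesday + 6 = Monday.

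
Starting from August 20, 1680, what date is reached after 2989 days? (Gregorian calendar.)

+365 (one year) → Aug 20, 1681 (2624 left).
+365 (one year) → Aug 20, 1682 (2259 left).
+365 (one year) → Aug 20, 1683 (1894 left).
+366 (one year; includes Feb 29, 1684) → Aug 20, 1684 (1528 left).
+365 (one year) → Aug 20, 1685 (1163 left).
+365 (one year) → Aug 20, 1686 (798 left).
+365 (one year) → Aug 20, 1687 (433 left).
+366 (one year; includes Feb 29, 1688) → Aug 20, 1688 (67 left).
Aug has 31 days: +12 → Sep 1, 1688 (55 left).
Sep has 30 days: +30 → Oct 1, 1688 (25 left).
+25 → Oct 26, 1688.

October 26, 1688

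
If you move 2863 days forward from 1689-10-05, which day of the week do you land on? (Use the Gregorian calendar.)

First find the weekday of Oct 5, 1689. Doomsday rule: the anchor day for the 1600s is Tuesday. For year 89: 89÷12 = 7 r 5, and 5÷4 = 1, so 7+5+1 = 13.
Tuesday + 13 ≡ Monday — that's 1689's doomsday.
In October the doomsday date is Oct 10.
Oct 5 is 5 days before Oct 10; 5 mod 7 = 5, so Monday − 5 = Wednesday.
2863 mod 7 = 0, so 2863 days after a Wednesday is Wednesday + 0 = Wednesday.

Wednesday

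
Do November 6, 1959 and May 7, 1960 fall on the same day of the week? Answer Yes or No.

From Nov 6, 1959 to May 7, 1960 is 183 days.
183 mod 7 = 1, so they are different weekdays.
(Nov 6, 1959 is a Friday; May 7, 1960 is a Saturday.)

No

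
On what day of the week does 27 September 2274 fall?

Doomsday rule: the anchor day for the 2200s is Friday. For year 74: 74÷12 = 6 r 2, and 2÷4 = 0, so 6+2+0 = 8.
Friday + 8 ≡ Saturday — that's 2274's doomsday.
In September the doomsday date is Sep 5.
Sep 27 is 22 days after Sep 5; 22 mod 7 = 1, so Saturday + 1 = Sunday.

Sunday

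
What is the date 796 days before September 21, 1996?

July 18, 1994

−366 (one year; includes Feb 29, 1996) → Sep 21, 1995 (430 left).
−365 (one year) → Sep 21, 1994 (65 left).
−21 → Aug 31, 1994 (end of Aug, 31 days; 44 left).
−31 → Jul 31, 1994 (end of Jul, 31 days; 13 left).
−13 → Jul 18, 1994.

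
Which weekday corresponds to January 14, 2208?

Doomsday rule: the anchor day for the 2200s is Friday. For year 08: 8÷12 = 0 r 8, and 8÷4 = 2, so 0+8+2 = 10.
Friday + 10 ≡ Monday — that's 2208's doomsday.
In January the doomsday date is Jan 4 (2208 is a leap year (divisible by 4)).
Jan 14 is 10 days after Jan 4; 10 mod 7 = 3, so Monday + 3 = Thursday.

Thursday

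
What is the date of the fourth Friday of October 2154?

October 25, 2154

October 1, 2154 is a Tuesday.
The first Friday is therefore October 4 (3 days later).
The fourth Friday is 4 + 3×7 = October 25.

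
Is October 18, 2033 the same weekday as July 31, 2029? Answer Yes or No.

From Jul 31, 2029 to Oct 18, 2033 is 1540 days.
1540 mod 7 = 0, so they are the same weekday.
(Jul 31, 2029 is a Tuesday; Oct 18, 2033 is a Tuesday.)

Yes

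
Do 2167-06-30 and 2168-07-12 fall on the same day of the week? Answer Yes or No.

Yes

From Jun 30, 2167 to Jul 12, 2168 is 378 days.
378 mod 7 = 0, so they are the same weekday.
(Jun 30, 2167 is a Tuesday; Jul 12, 2168 is a Tuesday.)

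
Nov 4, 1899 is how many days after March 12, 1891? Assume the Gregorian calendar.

Mar 12, 1891 → Mar 12, 1892: 366 days (Feb 29, 1892 is in that span).
Mar 12, 1892 → Mar 12, 1893: 365 days.
Mar 12, 1893 → Mar 12, 1894: 365 days.
Mar 12, 1894 → Mar 12, 1895: 365 days.
Mar 12, 1895 → Mar 12, 1896: 366 days (Feb 29, 1896 is in that span).
Mar 12, 1896 → Mar 12, 1897: 365 days.
Mar 12, 1897 → Mar 12, 1898: 365 days.
Mar 12, 1898 → Mar 12, 1899: 365 days.
Mar 12, 1899 → Apr 12, 1899: 31 days (March has 31).
Apr 12, 1899 → May 12, 1899: 30 days (April has 30).
May 12, 1899 → Jun 12, 1899: 31 days (May has 31).
Jun 12, 1899 → Jul 12, 1899: 30 days (June has 30).
Jul 12, 1899 → Aug 12, 1899: 31 days (July has 31).
Aug 12, 1899 → Sep 12, 1899: 31 days (August has 31).
Sep 12, 1899 → Oct 12, 1899: 30 days (September has 30).
Oct 12, 1899 → Nov 4, 1899: 23 days.
Total: 3159 days.

3159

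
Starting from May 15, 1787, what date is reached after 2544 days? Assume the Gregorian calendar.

May 2, 1794

+366 (one year; includes Feb 29, 1788) → May 15, 1788 (2178 left).
+365 (one year) → May 15, 1789 (1813 left).
+365 (one year) → May 15, 1790 (1448 left).
+365 (one year) → May 15, 1791 (1083 left).
+366 (one year; includes Feb 29, 1792) → May 15, 1792 (717 left).
+365 (one year) → May 15, 1793 (352 left).
May has 31 days: +17 → Jun 1, 1793 (335 left).
Jun has 30 days: +30 → Jul 1, 1793 (305 left).
Jul has 31 days: +31 → Aug 1, 1793 (274 left).
Aug has 31 days: +31 → Sep 1, 1793 (243 left).
Sep has 30 days: +30 → Oct 1, 1793 (213 left).
Oct has 31 days: +31 → Nov 1, 1793 (182 left).
Nov has 30 days: +30 → Dec 1, 1793 (152 left).
Dec has 31 days: +31 → Jan 1, 1794 (121 left).
Jan has 31 days: +31 → Feb 1, 1794 (90 left).
Feb has 28 days: +28 → Mar 1, 1794 (62 left).
Mar has 31 days: +31 → Apr 1, 1794 (31 left).
Apr has 30 days: +30 → May 1, 1794 (1 left).
+1 → May 2, 1794.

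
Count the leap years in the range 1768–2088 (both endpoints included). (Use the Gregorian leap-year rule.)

Multiples of 4 in [1768,2088]: 81.
Of those, multiples of 100: 3 (not leap unless ÷400).
Multiples of 400: 1.
Leap years = 81 − 3 + 1 = 79.

79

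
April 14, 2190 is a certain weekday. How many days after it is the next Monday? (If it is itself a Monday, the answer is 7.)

5

Apr 14, 2190 is a Wednesday.
From Wednesday to the next Monday is 5 days.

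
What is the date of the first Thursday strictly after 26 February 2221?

March 1, 2221

Feb 26, 2221 is a Monday.
From Monday to the next Thursday is 3 days.
Feb 26, 2221 + 3 = Mar 1, 2221.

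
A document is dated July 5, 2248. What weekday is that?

Wednesday

January 1, 2248 is a Saturday.
Jan 1, 2248 → Feb 1, 2248: 31 days (January has 31).
Feb 1, 2248 → Mar 1, 2248: 29 days (February has 29).
Mar 1, 2248 → Apr 1, 2248: 31 days (March has 31).
Apr 1, 2248 → May 1, 2248: 30 days (April has 30).
May 1, 2248 → Jun 1, 2248: 31 days (May has 31).
Jun 1, 2248 → Jul 1, 2248: 30 days (June has 30).
Jul 1, 2248 → Jul 5, 2248: 4 days.
Total: 186 days.
186 mod 7 = 4, so Saturday + 4 = Wednesday.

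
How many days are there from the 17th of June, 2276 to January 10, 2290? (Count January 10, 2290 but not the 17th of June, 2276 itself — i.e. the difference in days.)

Jun 17, 2276 → Jun 17, 2277: 365 days.
Jun 17, 2277 → Jun 17, 2278: 365 days.
Jun 17, 2278 → Jun 17, 2279: 365 days.
Jun 17, 2279 → Jun 17, 2280: 366 days (Feb 29, 2280 is in that span).
Jun 17, 2280 → Jun 17, 2281: 365 days.
Jun 17, 2281 → Jun 17, 2282: 365 days.
Jun 17, 2282 → Jun 17, 2283: 365 days.
Jun 17, 2283 → Jun 17, 2284: 366 days (Feb 29, 2284 is in that span).
Jun 17, 2284 → Jun 17, 2285: 365 days.
Jun 17, 2285 → Jun 17, 2286: 365 days.
Jun 17, 2286 → Jun 17, 2287: 365 days.
Jun 17, 2287 → Jun 17, 2288: 366 days (Feb 29, 2288 is in that span).
Jun 17, 2288 → Jun 17, 2289: 365 days.
Jun 17, 2289 → Jul 17, 2289: 30 days (June has 30).
Jul 17, 2289 → Aug 17, 2289: 31 days (July has 31).
Aug 17, 2289 → Sep 17, 2289: 31 days (August has 31).
Sep 17, 2289 → Oct 17, 2289: 30 days (September has 30).
Oct 17, 2289 → Nov 17, 2289: 31 days (October has 31).
Nov 17, 2289 → Dec 17, 2289: 30 days (November has 30).
Dec 17, 2289 → Jan 10, 2290: 24 days.
Total: 4955 days.

4955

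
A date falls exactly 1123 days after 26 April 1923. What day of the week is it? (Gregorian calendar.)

Sunday

Apr 26, 1923 is a Thursday.
1123 mod 7 = 3, so 1123 days after a Thursday is Thursday + 3 = Sunday.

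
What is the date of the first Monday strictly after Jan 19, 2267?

Jan 19, 2267 is a Saturday.
From Saturday to the next Monday is 2 days.
Jan 19, 2267 + 2 = Jan 21, 2267.

January 21, 2267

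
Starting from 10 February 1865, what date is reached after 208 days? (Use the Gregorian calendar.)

Feb has 28 days: +19 → Mar 1, 1865 (189 left).
Mar has 31 days: +31 → Apr 1, 1865 (158 left).
Apr has 30 days: +30 → May 1, 1865 (128 left).
May has 31 days: +31 → Jun 1, 1865 (97 left).
Jun has 30 days: +30 → Jul 1, 1865 (67 left).
Jul has 31 days: +31 → Aug 1, 1865 (36 left).
Aug has 31 days: +31 → Sep 1, 1865 (5 left).
+5 → Sep 6, 1865.

September 6, 1865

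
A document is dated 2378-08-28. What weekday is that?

Doomsday rule: the anchor day for the 2300s is Wednesday. For year 78: 78÷12 = 6 r 6, and 6÷4 = 1, so 6+6+1 = 13.
Wednesday + 13 ≡ Tuesday — that's 2378's doomsday.
In August the doomsday date is Aug 8.
Aug 28 is 20 days after Aug 8; 20 mod 7 = 6, so Tuesday + 6 = Monday.

Monday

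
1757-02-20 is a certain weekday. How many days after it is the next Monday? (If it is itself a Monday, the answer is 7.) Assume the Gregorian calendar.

Feb 20, 1757 is a Sunday.
From Sunday to the next Monday is 1 day.

1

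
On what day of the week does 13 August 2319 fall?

Doomsday rule: the anchor day for the 2300s is Wednesday. For year 19: 19÷12 = 1 r 7, and 7÷4 = 1, so 1+7+1 = 9.
Wednesday + 9 ≡ Friday — that's 2319's doomsday.
In August the doomsday date is Aug 8.
Aug 13 is 5 days after Aug 8; 5 mod 7 = 5, so Friday + 5 = Wednesday.

Wednesday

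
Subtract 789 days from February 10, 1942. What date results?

−365 (one year) → Feb 10, 1941 (424 left).
−366 (one year; includes Feb 29, 1940) → Feb 10, 1940 (58 left).
−10 → Jan 31, 1940 (end of Jan, 31 days; 48 left).
−31 → Dec 31, 1939 (end of Dec, 31 days; 17 left).
−17 → Dec 14, 1939.

December 14, 1939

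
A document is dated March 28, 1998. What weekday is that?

Doomsday rule: the anchor day for the 1900s is Wednesday. For year 98: 98÷12 = 8 r 2, and 2÷4 = 0, so 8+2+0 = 10.
Wednesday + 10 ≡ Saturday — that's 1998's doomsday.
In March the doomsday date is Mar 14.
Mar 28 is 14 days after Mar 14; 14 mod 7 = 0, so Saturday + 0 = Saturday.

Saturday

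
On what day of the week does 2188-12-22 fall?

Monday

Doomsday rule: the anchor day for the 2100s is Sunday. For year 88: 88÷12 = 7 r 4, and 4÷4 = 1, so 7+4+1 = 12.
Sunday + 12 ≡ Friday — that's 2188's doomsday.
In December the doomsday date is Dec 12.
Dec 22 is 10 days after Dec 12; 10 mod 7 = 3, so Friday + 3 = Monday.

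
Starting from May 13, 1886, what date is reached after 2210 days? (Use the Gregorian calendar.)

+365 (one year) → May 13, 1887 (1845 left).
+366 (one year; includes Feb 29, 1888) → May 13, 1888 (1479 left).
+365 (one year) → May 13, 1889 (1114 left).
+365 (one year) → May 13, 1890 (749 left).
+365 (one year) → May 13, 1891 (384 left).
May has 31 days: +19 → Jun 1, 1891 (365 left).
Jun has 30 days: +30 → Jul 1, 1891 (335 left).
Jul has 31 days: +31 → Aug 1, 1891 (304 left).
Aug has 31 days: +31 → Sep 1, 1891 (273 left).
Sep has 30 days: +30 → Oct 1, 1891 (243 left).
Oct has 31 days: +31 → Nov 1, 1891 (212 left).
Nov has 30 days: +30 → Dec 1, 1891 (182 left).
Dec has 31 days: +31 → Jan 1, 1892 (151 left).
Jan has 31 days: +31 → Feb 1, 1892 (120 left).
Feb has 29 days: +29 → Mar 1, 1892 (91 left).
Mar has 31 days: +31 → Apr 1, 1892 (60 left).
Apr has 30 days: +30 → May 1, 1892 (30 left).
+30 → May 31, 1892.

May 31, 1892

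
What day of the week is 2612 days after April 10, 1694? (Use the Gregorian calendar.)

First find the weekday of Apr 10, 1694. Doomsday rule: the anchor day for the 1600s is Tuesday. For year 94: 94÷12 = 7 r 10, and 10÷4 = 2, so 7+10+2 = 19.
Tuesday + 19 ≡ Sunday — that's 1694's doomsday.
In April the doomsday date is Apr 4.
Apr 10 is 6 days after Apr 4; 6 mod 7 = 6, so Sunday + 6 = Saturday.
2612 mod 7 = 1, so 2612 days after a Saturday is Saturday + 1 = Sunday.

Sunday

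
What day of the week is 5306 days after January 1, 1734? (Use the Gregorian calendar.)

Friday

Jan 1, 1734 is a Friday.
5306 mod 7 = 0, so 5306 days after a Friday is Friday + 0 = Friday.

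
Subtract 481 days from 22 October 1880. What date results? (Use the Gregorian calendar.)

June 29, 1879

−366 (one year; includes Feb 29, 1880) → Oct 22, 1879 (115 left).
−22 → Sep 30, 1879 (end of Sep, 30 days; 93 left).
−30 → Aug 31, 1879 (end of Aug, 31 days; 63 left).
−31 → Jul 31, 1879 (end of Jul, 31 days; 32 left).
−31 → Jun 30, 1879 (end of Jun, 30 days; 1 left).
−1 → Jun 29, 1879.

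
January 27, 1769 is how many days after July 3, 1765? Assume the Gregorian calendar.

1304

Jul 3, 1765 → Jul 3, 1766: 365 days.
Jul 3, 1766 → Jul 3, 1767: 365 days.
Jul 3, 1767 → Jul 3, 1768: 366 days (Feb 29, 1768 is in that span).
Jul 3, 1768 → Aug 3, 1768: 31 days (July has 31).
Aug 3, 1768 → Sep 3, 1768: 31 days (August has 31).
Sep 3, 1768 → Oct 3, 1768: 30 days (September has 30).
Oct 3, 1768 → Nov 3, 1768: 31 days (October has 31).
Nov 3, 1768 → Dec 3, 1768: 30 days (November has 30).
Dec 3, 1768 → Jan 3, 1769: 31 days (December has 31).
Jan 3, 1769 → Jan 27, 1769: 24 days.
Total: 1304 days.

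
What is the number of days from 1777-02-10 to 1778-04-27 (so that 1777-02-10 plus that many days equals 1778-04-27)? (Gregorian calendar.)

Feb 10, 1777 → Feb 10, 1778: 365 days.
Feb 10, 1778 → Mar 10, 1778: 28 days (February has 28).
Mar 10, 1778 → Apr 10, 1778: 31 days (March has 31).
Apr 10, 1778 → Apr 27, 1778: 17 days.
Total: 441 days.

441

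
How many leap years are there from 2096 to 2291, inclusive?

Multiples of 4 in [2096,2291]: 49.
Of those, multiples of 100: 2 (not leap unless ÷400).
Multiples of 400: 0.
Leap years = 49 − 2 + 0 = 47.

47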